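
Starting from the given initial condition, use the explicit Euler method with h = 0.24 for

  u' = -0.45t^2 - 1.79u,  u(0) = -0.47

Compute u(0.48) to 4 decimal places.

Euler: u_{n+1} = u_n + h·f(t_n, u_n).
t=0.000000, u=-0.470000: f=0.841300 → u ← -0.470000 + 0.24·0.841300 = -0.268088
t=0.240000, u=-0.268088: f=0.453958 → u ← -0.268088 + 0.24·0.453958 = -0.159138
u(0.48) ≈ -0.1591

-0.1591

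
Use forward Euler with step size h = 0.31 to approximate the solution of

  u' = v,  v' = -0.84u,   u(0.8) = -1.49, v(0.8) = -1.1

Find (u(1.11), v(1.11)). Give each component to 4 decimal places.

-1.8310, -0.7120

Euler on (u,v): u_{n+1} = u_n + h·u', v_{n+1} = v_n + h·v'.
0.800000: (-1.490000, -1.100000); f=(-1.100000, 1.251600) → (-1.831000, -0.712004)
(u(1.11), v(1.11)) ≈ (-1.8310, -0.7120)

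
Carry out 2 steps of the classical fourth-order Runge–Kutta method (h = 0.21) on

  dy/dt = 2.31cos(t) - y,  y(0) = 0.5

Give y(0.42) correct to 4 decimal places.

RK4: k1 = f(t_n, y_n); k2 = f(t_n + h/2, y_n + (h/2)·k1); k3 = f(t_n + h/2, y_n + (h/2)·k2); k4 = f(t_n + h, y_n + h·k3); y_{n+1} = y_n + (h/6)·(k1 + 2k2 + 2k3 + k4).
t=0.000000, y=0.500000:
  k1 = f(0.000000, 0.500000) = 1.810000
  k2 = f(0.105000, 0.690050) = 1.607228
  k3 = f(0.105000, 0.668759) = 1.628519
  k4 = f(0.210000, 0.841989) = 1.417262
  y ← 0.500000 + (0.21/6)·(k1 + 2k2 + 2k3 + k4) = 0.839456
t=0.210000, y=0.839456:
  k1 = f(0.210000, 0.839456) = 1.419795
  k2 = f(0.315000, 0.988535) = 1.207805
  k3 = f(0.315000, 0.966276) = 1.230064
  k4 = f(0.420000, 1.097770) = 1.011466
  y ← 0.839456 + (0.21/6)·(k1 + 2k2 + 2k3 + k4) = 1.095201
y(0.42) ≈ 1.0952

1.0952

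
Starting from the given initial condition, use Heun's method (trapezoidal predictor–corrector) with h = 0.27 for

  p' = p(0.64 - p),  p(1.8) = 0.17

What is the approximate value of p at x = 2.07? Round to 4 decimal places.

Heun: k1 = f(x_n, p_n); k2 = f(x_n + h, p_n + h·k1); p_{n+1} = p_n + (h/2)·(k1 + k2).
x=1.800000, p=0.170000:
  k1 = f(1.800000, 0.170000) = 0.079900
  k2 = f(2.070000, 0.191573) = 0.085907
  p ← 0.170000 + (0.27/2)·(0.079900 + 0.085907) = 0.192384
p(2.07) ≈ 0.1924

0.1924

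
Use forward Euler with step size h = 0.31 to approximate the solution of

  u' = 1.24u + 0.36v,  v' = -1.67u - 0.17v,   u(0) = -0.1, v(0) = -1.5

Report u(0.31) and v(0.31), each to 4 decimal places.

Euler on (u,v): u_{n+1} = u_n + h·u', v_{n+1} = v_n + h·v'.
0.000000: (-0.100000, -1.500000); f=(-0.664000, 0.422000) → (-0.305840, -1.369180)
(u(0.31), v(0.31)) ≈ (-0.3058, -1.3692)

-0.3058, -1.3692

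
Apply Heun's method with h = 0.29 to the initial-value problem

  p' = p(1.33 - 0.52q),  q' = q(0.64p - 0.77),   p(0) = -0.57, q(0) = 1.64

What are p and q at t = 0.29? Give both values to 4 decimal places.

-0.6807, 1.1810

Heun on (p,q): k1 = f(t_n, state_n); k2 = f(t_n + h, state_n + h·k1); state_{n+1} = state_n + (h/2)·(k1 + k2).
0.000000: (-0.570000, 1.640000)
  k1 = (-0.272004, -1.861072)
  predictor → (-0.648881, 1.100289)
  k2 = (-0.491754, -1.304155)
  → (-0.680745, 1.181042)
(p(0.29), q(0.29)) ≈ (-0.6807, 1.1810)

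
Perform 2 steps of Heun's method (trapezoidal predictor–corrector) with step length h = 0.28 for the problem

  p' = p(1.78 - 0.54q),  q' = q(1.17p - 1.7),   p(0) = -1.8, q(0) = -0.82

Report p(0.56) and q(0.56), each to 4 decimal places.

Heun on (p,q): k1 = f(s_n, state_n); k2 = f(s_n + h, state_n + h·k1); state_{n+1} = state_n + (h/2)·(k1 + k2).
0.000000: (-1.800000, -0.820000)
  k1 = (-4.001040, 3.120920)
  predictor → (-2.920291, 0.053858)
  k2 = (-5.113187, -0.275575)
  → (-3.075992, -0.421652)
0.280000: (-3.075992, -0.421652)
  k1 = (-6.175644, 2.234295)
  predictor → (-4.805172, 0.203951)
  k2 = (-8.023996, -1.493338)
  → (-5.063941, -0.317918)
(p(0.56), q(0.56)) ≈ (-5.0639, -0.3179)

-5.0639, -0.3179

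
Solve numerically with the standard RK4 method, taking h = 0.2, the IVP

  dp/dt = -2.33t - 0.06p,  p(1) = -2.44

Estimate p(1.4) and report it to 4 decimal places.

RK4: k1 = f(t_n, p_n); k2 = f(t_n + h/2, p_n + (h/2)·k1); k3 = f(t_n + h/2, p_n + (h/2)·k2); k4 = f(t_n + h, p_n + h·k3); p_{n+1} = p_n + (h/6)·(k1 + 2k2 + 2k3 + k4).
t=1.000000, p=-2.440000:
  k1 = f(1.000000, -2.440000) = -2.183600
  k2 = f(1.100000, -2.658360) = -2.403498
  k3 = f(1.100000, -2.680350) = -2.402179
  k4 = f(1.200000, -2.920436) = -2.620774
  p ← -2.440000 + (0.2/6)·(k1 + 2k2 + 2k3 + k4) = -2.920524
t=1.200000, p=-2.920524:
  k1 = f(1.200000, -2.920524) = -2.620769
  k2 = f(1.300000, -3.182601) = -2.838044
  k3 = f(1.300000, -3.204329) = -2.836740
  k4 = f(1.400000, -3.487872) = -3.052728
  p ← -2.920524 + (0.2/6)·(k1 + 2k2 + 2k3 + k4) = -3.487960
p(1.4) ≈ -3.4880

-3.4880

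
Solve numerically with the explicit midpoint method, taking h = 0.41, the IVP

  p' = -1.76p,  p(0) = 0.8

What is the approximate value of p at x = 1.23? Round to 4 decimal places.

0.1251

Midpoint: k1 = f(x_n, p_n); k2 = f(x_n + h/2, p_n + (h/2)·k1); p_{n+1} = p_n + h·k2.
x=0.000000, p=0.800000:
  k1 = f(0.000000, 0.800000) = -1.408000
  k2 = f(0.205000, 0.511360) = -0.899994
  p ← 0.800000 + 0.41·(-0.899994) = 0.431003
x=0.410000, p=0.431003:
  k1 = f(0.410000, 0.431003) = -0.758565
  k2 = f(0.615000, 0.275497) = -0.484875
  p ← 0.431003 + 0.41·(-0.484875) = 0.232204
x=0.820000, p=0.232204:
  k1 = f(0.820000, 0.232204) = -0.408679
  k2 = f(1.025000, 0.148425) = -0.261228
  p ← 0.232204 + 0.41·(-0.261228) = 0.125101
p(1.23) ≈ 0.1251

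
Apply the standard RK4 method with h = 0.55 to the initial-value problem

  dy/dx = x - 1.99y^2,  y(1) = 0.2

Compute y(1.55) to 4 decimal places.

RK4: k1 = f(x_n, y_n); k2 = f(x_n + h/2, y_n + (h/2)·k1); k3 = f(x_n + h/2, y_n + (h/2)·k2); k4 = f(x_n + h, y_n + h·k3); y_{n+1} = y_n + (h/6)·(k1 + 2k2 + 2k3 + k4).
x=1.000000, y=0.200000:
  k1 = f(1.000000, 0.200000) = 0.920400
  k2 = f(1.275000, 0.453110) = 0.866436
  k3 = f(1.275000, 0.438270) = 0.892760
  k4 = f(1.550000, 0.691018) = 0.599763
  y ← 0.200000 + (0.55/6)·(k1 + 2k2 + 2k3 + k4) = 0.661868
y(1.55) ≈ 0.6619

0.6619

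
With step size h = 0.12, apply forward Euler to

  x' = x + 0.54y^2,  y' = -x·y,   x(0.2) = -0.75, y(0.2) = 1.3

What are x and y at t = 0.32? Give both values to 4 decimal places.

Euler on (x,y): x_{n+1} = x_n + h·x', y_{n+1} = y_n + h·y'.
0.200000: (-0.750000, 1.300000); f=(0.162600, 0.975000) → (-0.730488, 1.417000)
(x(0.32), y(0.32)) ≈ (-0.7305, 1.4170)

-0.7305, 1.4170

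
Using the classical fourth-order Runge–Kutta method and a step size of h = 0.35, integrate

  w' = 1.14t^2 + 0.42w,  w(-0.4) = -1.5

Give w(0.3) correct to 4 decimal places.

-1.9708

RK4: k1 = f(t_n, w_n); k2 = f(t_n + h/2, w_n + (h/2)·k1); k3 = f(t_n + h/2, w_n + (h/2)·k2); k4 = f(t_n + h, w_n + h·k3); w_{n+1} = w_n + (h/6)·(k1 + 2k2 + 2k3 + k4).
t=-0.400000, w=-1.500000:
  k1 = f(-0.400000, -1.500000) = -0.447600
  k2 = f(-0.225000, -1.578330) = -0.605186
  k3 = f(-0.225000, -1.605908) = -0.616769
  k4 = f(-0.050000, -1.715869) = -0.717815
  w ← -1.500000 + (0.35/6)·(k1 + 2k2 + 2k3 + k4) = -1.710544
t=-0.050000, w=-1.710544:
  k1 = f(-0.050000, -1.710544) = -0.715578
  k2 = f(0.125000, -1.835770) = -0.753211
  k3 = f(0.125000, -1.842356) = -0.755977
  k4 = f(0.300000, -1.975136) = -0.726957
  w ← -1.710544 + (0.35/6)·(k1 + 2k2 + 2k3 + k4) = -1.970764
w(0.3) ≈ -1.9708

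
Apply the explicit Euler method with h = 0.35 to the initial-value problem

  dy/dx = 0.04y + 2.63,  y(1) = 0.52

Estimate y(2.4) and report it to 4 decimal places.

4.3098

Euler: y_{n+1} = y_n + h·f(x_n, y_n).
x=1.000000, y=0.520000: f=2.650800 → y ← 0.520000 + 0.35·2.650800 = 1.447780
x=1.350000, y=1.447780: f=2.687911 → y ← 1.447780 + 0.35·2.687911 = 2.388549
x=1.700000, y=2.388549: f=2.725542 → y ← 2.388549 + 0.35·2.725542 = 3.342489
x=2.050000, y=3.342489: f=2.763700 → y ← 3.342489 + 0.35·2.763700 = 4.309783
y(2.4) ≈ 4.3098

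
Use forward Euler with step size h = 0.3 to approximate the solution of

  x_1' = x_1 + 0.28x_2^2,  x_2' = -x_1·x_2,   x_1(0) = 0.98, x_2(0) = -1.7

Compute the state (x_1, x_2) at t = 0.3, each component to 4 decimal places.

Euler on (x_1,x_2): x_1_{n+1} = x_1_n + h·x_1', x_2_{n+1} = x_2_n + h·x_2'.
0.000000: (0.980000, -1.700000); f=(1.789200, 1.666000) → (1.516760, -1.200200)
(x_1(0.3), x_2(0.3)) ≈ (1.5168, -1.2002)

1.5168, -1.2002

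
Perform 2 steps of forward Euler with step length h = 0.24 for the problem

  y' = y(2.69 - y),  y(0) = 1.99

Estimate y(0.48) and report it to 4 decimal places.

2.5283

Euler: y_{n+1} = y_n + h·f(x_n, y_n).
x=0.000000, y=1.990000: f=1.393000 → y ← 1.990000 + 0.24·1.393000 = 2.324320
x=0.240000, y=2.324320: f=0.849957 → y ← 2.324320 + 0.24·0.849957 = 2.528310
y(0.48) ≈ 2.5283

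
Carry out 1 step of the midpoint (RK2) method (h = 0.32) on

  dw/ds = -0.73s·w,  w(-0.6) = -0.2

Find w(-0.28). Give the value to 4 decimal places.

Midpoint: k1 = f(s_n, w_n); k2 = f(s_n + h/2, w_n + (h/2)·k1); w_{n+1} = w_n + h·k2.
s=-0.600000, w=-0.200000:
  k1 = f(-0.600000, -0.200000) = -0.087600
  k2 = f(-0.440000, -0.214016) = -0.068742
  w ← -0.200000 + 0.32·(-0.068742) = -0.221997
w(-0.28) ≈ -0.2220

-0.2220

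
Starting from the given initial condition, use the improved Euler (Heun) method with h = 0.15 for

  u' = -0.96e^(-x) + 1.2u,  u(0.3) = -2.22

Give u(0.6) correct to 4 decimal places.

Heun: k1 = f(x_n, u_n); k2 = f(x_n + h, u_n + h·k1); u_{n+1} = u_n + (h/2)·(k1 + k2).
x=0.300000, u=-2.220000:
  k1 = f(0.300000, -2.220000) = -3.375185
  k2 = f(0.450000, -2.726278) = -3.883656
  u ← -2.220000 + (0.15/2)·(-3.375185 + (-3.883656)) = -2.764413
x=0.450000, u=-2.764413:
  k1 = f(0.450000, -2.764413) = -3.929419
  k2 = f(0.600000, -3.353826) = -4.551450
  u ← -2.764413 + (0.15/2)·(-3.929419 + (-4.551450)) = -3.400478
u(0.6) ≈ -3.4005

-3.4005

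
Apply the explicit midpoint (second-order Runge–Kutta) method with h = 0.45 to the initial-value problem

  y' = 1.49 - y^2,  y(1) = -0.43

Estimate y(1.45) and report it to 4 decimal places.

Midpoint: k1 = f(t_n, y_n); k2 = f(t_n + h/2, y_n + (h/2)·k1); y_{n+1} = y_n + h·k2.
t=1.000000, y=-0.430000:
  k1 = f(1.000000, -0.430000) = 1.305100
  k2 = f(1.225000, -0.136352) = 1.471408
  y ← -0.430000 + 0.45·1.471408 = 0.232134
y(1.45) ≈ 0.2321

0.2321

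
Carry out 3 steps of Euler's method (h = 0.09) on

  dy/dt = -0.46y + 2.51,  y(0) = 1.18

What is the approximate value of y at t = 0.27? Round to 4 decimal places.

Euler: y_{n+1} = y_n + h·f(t_n, y_n).
t=0.000000, y=1.180000: f=1.967200 → y ← 1.180000 + 0.09·1.967200 = 1.357048
t=0.090000, y=1.357048: f=1.885758 → y ← 1.357048 + 0.09·1.885758 = 1.526766
t=0.180000, y=1.526766: f=1.807688 → y ← 1.526766 + 0.09·1.807688 = 1.689458
y(0.27) ≈ 1.6895

1.6895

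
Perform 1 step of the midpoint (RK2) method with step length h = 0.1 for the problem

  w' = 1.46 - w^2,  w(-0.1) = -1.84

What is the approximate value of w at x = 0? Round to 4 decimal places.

Midpoint: k1 = f(x_n, w_n); k2 = f(x_n + h/2, w_n + (h/2)·k1); w_{n+1} = w_n + h·k2.
x=-0.100000, w=-1.840000:
  k1 = f(-0.100000, -1.840000) = -1.925600
  k2 = f(-0.050000, -1.936280) = -2.289180
  w ← -1.840000 + 0.1·(-2.289180) = -2.068918
w(0) ≈ -2.0689

-2.0689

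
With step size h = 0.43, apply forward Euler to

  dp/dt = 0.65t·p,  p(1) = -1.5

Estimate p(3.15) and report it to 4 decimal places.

-11.7869

Euler: p_{n+1} = p_n + h·f(t_n, p_n).
t=1.000000, p=-1.500000: f=-0.975000 → p ← -1.500000 + 0.43·(-0.975000) = -1.919250
t=1.430000, p=-1.919250: f=-1.783943 → p ← -1.919250 + 0.43·(-1.783943) = -2.686345
t=1.860000, p=-2.686345: f=-3.247792 → p ← -2.686345 + 0.43·(-3.247792) = -4.082896
t=2.290000, p=-4.082896: f=-6.077390 → p ← -4.082896 + 0.43·(-6.077390) = -6.696174
t=2.720000, p=-6.696174: f=-11.838835 → p ← -6.696174 + 0.43·(-11.838835) = -11.786873
p(3.15) ≈ -11.7869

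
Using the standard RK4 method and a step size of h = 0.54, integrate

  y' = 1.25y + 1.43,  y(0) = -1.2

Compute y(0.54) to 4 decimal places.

RK4: k1 = f(x_n, y_n); k2 = f(x_n + h/2, y_n + (h/2)·k1); k3 = f(x_n + h/2, y_n + (h/2)·k2); k4 = f(x_n + h, y_n + h·k3); y_{n+1} = y_n + (h/6)·(k1 + 2k2 + 2k3 + k4).
x=0.000000, y=-1.200000:
  k1 = f(0.000000, -1.200000) = -0.070000
  k2 = f(0.270000, -1.218900) = -0.093625
  k3 = f(0.270000, -1.225279) = -0.101598
  k4 = f(0.540000, -1.254863) = -0.138579
  y ← -1.200000 + (0.54/6)·(k1 + 2k2 + 2k3 + k4) = -1.253912
y(0.54) ≈ -1.2539

-1.2539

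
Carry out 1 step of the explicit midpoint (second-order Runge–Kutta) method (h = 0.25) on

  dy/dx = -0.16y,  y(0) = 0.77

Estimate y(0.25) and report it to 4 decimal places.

0.7398

Midpoint: k1 = f(x_n, y_n); k2 = f(x_n + h/2, y_n + (h/2)·k1); y_{n+1} = y_n + h·k2.
x=0.000000, y=0.770000:
  k1 = f(0.000000, 0.770000) = -0.123200
  k2 = f(0.125000, 0.754600) = -0.120736
  y ← 0.770000 + 0.25·(-0.120736) = 0.739816
y(0.25) ≈ 0.7398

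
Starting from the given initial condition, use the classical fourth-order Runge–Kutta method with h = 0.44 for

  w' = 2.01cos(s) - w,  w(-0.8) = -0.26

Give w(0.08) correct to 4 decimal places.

0.9826

RK4: k1 = f(s_n, w_n); k2 = f(s_n + h/2, w_n + (h/2)·k1); k3 = f(s_n + h/2, w_n + (h/2)·k2); k4 = f(s_n + h, w_n + h·k3); w_{n+1} = w_n + (h/6)·(k1 + 2k2 + 2k3 + k4).
s=-0.800000, w=-0.260000:
  k1 = f(-0.800000, -0.260000) = 1.660380
  k2 = f(-0.580000, 0.105284) = 1.576006
  k3 = f(-0.580000, 0.086721) = 1.594569
  k4 = f(-0.360000, 0.441610) = 1.439542
  w ← -0.260000 + (0.44/6)·(k1 + 2k2 + 2k3 + k4) = 0.432345
s=-0.360000, w=0.432345:
  k1 = f(-0.360000, 0.432345) = 1.448807
  k2 = f(-0.140000, 0.751083) = 1.239251
  k3 = f(-0.140000, 0.704981) = 1.285354
  k4 = f(0.080000, 0.997901) = 1.005671
  w ← 0.432345 + (0.44/6)·(k1 + 2k2 + 2k3 + k4) = 0.982616
w(0.08) ≈ 0.9826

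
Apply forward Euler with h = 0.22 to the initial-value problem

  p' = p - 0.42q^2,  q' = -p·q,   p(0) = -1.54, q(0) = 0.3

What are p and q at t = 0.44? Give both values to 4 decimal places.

-2.3172, 0.5684

Euler on (p,q): p_{n+1} = p_n + h·p', q_{n+1} = q_n + h·q'.
0.000000: (-1.540000, 0.300000); f=(-1.577800, 0.462000) → (-1.887116, 0.401640)
0.220000: (-1.887116, 0.401640); f=(-1.954868, 0.757941) → (-2.317187, 0.568387)
(p(0.44), q(0.44)) ≈ (-2.3172, 0.5684)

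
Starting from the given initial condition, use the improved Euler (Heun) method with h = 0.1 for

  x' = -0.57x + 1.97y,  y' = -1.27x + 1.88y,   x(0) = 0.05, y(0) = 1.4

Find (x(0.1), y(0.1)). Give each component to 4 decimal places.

Heun on (x,y): k1 = f(t_n, state_n); k2 = f(t_n + h, state_n + h·k1); state_{n+1} = state_n + (h/2)·(k1 + k2).
0.000000: (0.050000, 1.400000)
  k1 = (2.729500, 2.568500)
  predictor → (0.322950, 1.656850)
  k2 = (3.079913, 2.704731)
  → (0.340471, 1.663662)
(x(0.1), y(0.1)) ≈ (0.3405, 1.6637)

0.3405, 1.6637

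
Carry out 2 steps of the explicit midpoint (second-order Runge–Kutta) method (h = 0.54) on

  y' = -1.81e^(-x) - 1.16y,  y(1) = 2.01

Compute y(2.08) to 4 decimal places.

0.4660

Midpoint: k1 = f(x_n, y_n); k2 = f(x_n + h/2, y_n + (h/2)·k1); y_{n+1} = y_n + h·k2.
x=1.000000, y=2.010000:
  k1 = f(1.000000, 2.010000) = -2.997462
  k2 = f(1.270000, 1.200685) = -1.901100
  y ← 2.010000 + 0.54·(-1.901100) = 0.983406
x=1.540000, y=0.983406:
  k1 = f(1.540000, 0.983406) = -1.528781
  k2 = f(1.810000, 0.570635) = -0.958151
  y ← 0.983406 + 0.54·(-0.958151) = 0.466004
y(2.08) ≈ 0.4660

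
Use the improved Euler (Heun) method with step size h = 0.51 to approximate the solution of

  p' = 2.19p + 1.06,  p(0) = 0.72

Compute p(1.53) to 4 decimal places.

24.3008

Heun: k1 = f(x_n, p_n); k2 = f(x_n + h, p_n + h·k1); p_{n+1} = p_n + (h/2)·(k1 + k2).
x=0.000000, p=0.720000:
  k1 = f(0.000000, 0.720000) = 2.636800
  k2 = f(0.510000, 2.064768) = 5.581842
  p ← 0.720000 + (0.51/2)·(2.636800 + 5.581842) = 2.815754
x=0.510000, p=2.815754:
  k1 = f(0.510000, 2.815754) = 7.226501
  k2 = f(1.020000, 6.501269) = 15.297779
  p ← 2.815754 + (0.51/2)·(7.226501 + 15.297779) = 8.559445
x=1.020000, p=8.559445:
  k1 = f(1.020000, 8.559445) = 19.805185
  k2 = f(1.530000, 18.660089) = 41.925595
  p ← 8.559445 + (0.51/2)·(19.805185 + 41.925595) = 24.300794
p(1.53) ≈ 24.3008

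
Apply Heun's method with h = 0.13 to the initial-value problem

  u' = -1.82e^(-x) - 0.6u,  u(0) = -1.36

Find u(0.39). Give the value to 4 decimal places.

Heun: k1 = f(x_n, u_n); k2 = f(x_n + h, u_n + h·k1); u_{n+1} = u_n + (h/2)·(k1 + k2).
x=0.000000, u=-1.360000:
  k1 = f(0.000000, -1.360000) = -1.004000
  k2 = f(0.130000, -1.490520) = -0.703822
  u ← -1.360000 + (0.13/2)·(-1.004000 + (-0.703822)) = -1.471008
x=0.130000, u=-1.471008:
  k1 = f(0.130000, -1.471008) = -0.715529
  k2 = f(0.260000, -1.564027) = -0.464898
  u ← -1.471008 + (0.13/2)·(-0.715529 + (-0.464898)) = -1.547736
x=0.260000, u=-1.547736:
  k1 = f(0.260000, -1.547736) = -0.474672
  k2 = f(0.390000, -1.609444) = -0.266577
  u ← -1.547736 + (0.13/2)·(-0.474672 + (-0.266577)) = -1.595917
u(0.39) ≈ -1.5959

-1.5959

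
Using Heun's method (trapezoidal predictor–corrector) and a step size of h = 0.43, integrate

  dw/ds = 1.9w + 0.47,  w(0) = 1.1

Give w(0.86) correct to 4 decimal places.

5.9852

Heun: k1 = f(s_n, w_n); k2 = f(s_n + h, w_n + h·k1); w_{n+1} = w_n + (h/2)·(k1 + k2).
s=0.000000, w=1.100000:
  k1 = f(0.000000, 1.100000) = 2.560000
  k2 = f(0.430000, 2.200800) = 4.651520
  w ← 1.100000 + (0.43/2)·(2.560000 + 4.651520) = 2.650477
s=0.430000, w=2.650477:
  k1 = f(0.430000, 2.650477) = 5.505906
  k2 = f(0.860000, 5.018016) = 10.004231
  w ← 2.650477 + (0.43/2)·(5.505906 + 10.004231) = 5.985156
w(0.86) ≈ 5.9852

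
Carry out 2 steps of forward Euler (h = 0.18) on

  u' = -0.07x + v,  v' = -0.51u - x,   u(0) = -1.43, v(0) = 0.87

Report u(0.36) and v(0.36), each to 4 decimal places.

Euler on (u,v): u_{n+1} = u_n + h·u', v_{n+1} = v_n + h·v'.
0.000000: (-1.430000, 0.870000); f=(0.870000, 0.729300) → (-1.273400, 1.001274)
0.180000: (-1.273400, 1.001274); f=(0.988674, 0.469434) → (-1.095439, 1.085772)
(u(0.36), v(0.36)) ≈ (-1.0954, 1.0858)

-1.0954, 1.0858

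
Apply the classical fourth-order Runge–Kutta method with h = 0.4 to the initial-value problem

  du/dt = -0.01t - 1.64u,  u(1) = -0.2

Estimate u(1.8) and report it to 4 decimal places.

RK4: k1 = f(t_n, u_n); k2 = f(t_n + h/2, u_n + (h/2)·k1); k3 = f(t_n + h/2, u_n + (h/2)·k2); k4 = f(t_n + h, u_n + h·k3); u_{n+1} = u_n + (h/6)·(k1 + 2k2 + 2k3 + k4).
t=1.000000, u=-0.200000:
  k1 = f(1.000000, -0.200000) = 0.318000
  k2 = f(1.200000, -0.136400) = 0.211696
  k3 = f(1.200000, -0.157661) = 0.246564
  k4 = f(1.400000, -0.101375) = 0.152254
  u ← -0.200000 + (0.4/6)·(k1 + 2k2 + 2k3 + k4) = -0.107548
t=1.400000, u=-0.107548:
  k1 = f(1.400000, -0.107548) = 0.162379
  k2 = f(1.600000, -0.075073) = 0.107119
  k3 = f(1.600000, -0.086125) = 0.125244
  k4 = f(1.800000, -0.057451) = 0.076219
  u ← -0.107548 + (0.4/6)·(k1 + 2k2 + 2k3 + k4) = -0.060660
u(1.8) ≈ -0.0607

-0.0607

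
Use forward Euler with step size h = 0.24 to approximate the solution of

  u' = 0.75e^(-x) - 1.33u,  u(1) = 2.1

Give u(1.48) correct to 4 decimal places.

Euler: u_{n+1} = u_n + h·f(x_n, u_n).
x=1.000000, u=2.100000: f=-2.517090 → u ← 2.100000 + 0.24·(-2.517090) = 1.495898
x=1.240000, u=1.495898: f=-1.772507 → u ← 1.495898 + 0.24·(-1.772507) = 1.070497
u(1.48) ≈ 1.0705

1.0705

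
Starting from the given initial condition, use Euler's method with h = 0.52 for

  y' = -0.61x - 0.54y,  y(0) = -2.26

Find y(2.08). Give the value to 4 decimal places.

-1.4221

Euler: y_{n+1} = y_n + h·f(x_n, y_n).
x=0.000000, y=-2.260000: f=1.220400 → y ← -2.260000 + 0.52·1.220400 = -1.625392
x=0.520000, y=-1.625392: f=0.560512 → y ← -1.625392 + 0.52·0.560512 = -1.333926
x=1.040000, y=-1.333926: f=0.085920 → y ← -1.333926 + 0.52·0.085920 = -1.289248
x=1.560000, y=-1.289248: f=-0.255406 → y ← -1.289248 + 0.52·(-0.255406) = -1.422059
y(2.08) ≈ -1.4221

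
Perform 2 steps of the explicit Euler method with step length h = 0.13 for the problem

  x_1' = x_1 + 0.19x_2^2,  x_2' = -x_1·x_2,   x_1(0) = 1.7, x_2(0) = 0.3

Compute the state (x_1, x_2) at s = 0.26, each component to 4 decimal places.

Euler on (x_1,x_2): x_1_{n+1} = x_1_n + h·x_1', x_2_{n+1} = x_2_n + h·x_2'.
0.000000: (1.700000, 0.300000); f=(1.717100, -0.510000) → (1.923223, 0.233700)
0.130000: (1.923223, 0.233700); f=(1.933600, -0.449457) → (2.174591, 0.175271)
(x_1(0.26), x_2(0.26)) ≈ (2.1746, 0.1753)

2.1746, 0.1753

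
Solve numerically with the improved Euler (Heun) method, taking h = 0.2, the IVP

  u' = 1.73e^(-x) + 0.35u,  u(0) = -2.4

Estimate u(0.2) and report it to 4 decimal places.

Heun: k1 = f(x_n, u_n); k2 = f(x_n + h, u_n + h·k1); u_{n+1} = u_n + (h/2)·(k1 + k2).
x=0.000000, u=-2.400000:
  k1 = f(0.000000, -2.400000) = 0.890000
  k2 = f(0.200000, -2.222000) = 0.638704
  u ← -2.400000 + (0.2/2)·(0.890000 + 0.638704) = -2.247130
u(0.2) ≈ -2.2471

-2.2471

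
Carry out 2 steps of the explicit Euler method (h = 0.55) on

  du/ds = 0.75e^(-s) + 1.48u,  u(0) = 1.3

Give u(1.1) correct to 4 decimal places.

Euler: u_{n+1} = u_n + h·f(s_n, u_n).
s=0.000000, u=1.300000: f=2.674000 → u ← 1.300000 + 0.55·2.674000 = 2.770700
s=0.550000, u=2.770700: f=4.533348 → u ← 2.770700 + 0.55·4.533348 = 5.264042
u(1.1) ≈ 5.2640

5.2640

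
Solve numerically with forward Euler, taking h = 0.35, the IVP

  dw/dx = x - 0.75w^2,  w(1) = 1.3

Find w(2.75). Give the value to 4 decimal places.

1.7704

Euler: w_{n+1} = w_n + h·f(x_n, w_n).
x=1.000000, w=1.300000: f=-0.267500 → w ← 1.300000 + 0.35·(-0.267500) = 1.206375
x=1.350000, w=1.206375: f=0.258495 → w ← 1.206375 + 0.35·0.258495 = 1.296848
x=1.700000, w=1.296848: f=0.438639 → w ← 1.296848 + 0.35·0.438639 = 1.450372
x=2.050000, w=1.450372: f=0.472317 → w ← 1.450372 + 0.35·0.472317 = 1.615682
x=2.400000, w=1.615682: f=0.442178 → w ← 1.615682 + 0.35·0.442178 = 1.770445
w(2.75) ≈ 1.7704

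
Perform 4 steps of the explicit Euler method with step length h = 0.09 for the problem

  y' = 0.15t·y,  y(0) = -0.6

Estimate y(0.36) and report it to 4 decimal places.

-0.6044

Euler: y_{n+1} = y_n + h·f(t_n, y_n).
t=0.000000, y=-0.600000: f=0.000000 → y ← -0.600000 + 0.09·0.000000 = -0.600000
t=0.090000, y=-0.600000: f=-0.008100 → y ← -0.600000 + 0.09·(-0.008100) = -0.600729
t=0.180000, y=-0.600729: f=-0.016220 → y ← -0.600729 + 0.09·(-0.016220) = -0.602189
t=0.270000, y=-0.602189: f=-0.024389 → y ← -0.602189 + 0.09·(-0.024389) = -0.604384
y(0.36) ≈ -0.6044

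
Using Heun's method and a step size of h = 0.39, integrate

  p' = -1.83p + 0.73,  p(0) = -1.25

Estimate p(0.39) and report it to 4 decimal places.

Heun: k1 = f(t_n, p_n); k2 = f(t_n + h, p_n + h·k1); p_{n+1} = p_n + (h/2)·(k1 + k2).
t=0.000000, p=-1.250000:
  k1 = f(0.000000, -1.250000) = 3.017500
  k2 = f(0.390000, -0.073175) = 0.863910
  p ← -1.250000 + (0.39/2)·(3.017500 + 0.863910) = -0.493125
p(0.39) ≈ -0.4931

-0.4931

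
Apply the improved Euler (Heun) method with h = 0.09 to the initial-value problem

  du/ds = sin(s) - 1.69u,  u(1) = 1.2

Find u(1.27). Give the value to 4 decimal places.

0.9581

Heun: k1 = f(s_n, u_n); k2 = f(s_n + h, u_n + h·k1); u_{n+1} = u_n + (h/2)·(k1 + k2).
s=1.000000, u=1.200000:
  k1 = f(1.000000, 1.200000) = -1.186529
  k2 = f(1.090000, 1.093212) = -0.960902
  u ← 1.200000 + (0.09/2)·(-1.186529 + (-0.960902)) = 1.103366
s=1.090000, u=1.103366:
  k1 = f(1.090000, 1.103366) = -0.978061
  k2 = f(1.180000, 1.015340) = -0.791319
  u ← 1.103366 + (0.09/2)·(-0.978061 + (-0.791319)) = 1.023744
s=1.180000, u=1.023744:
  k1 = f(1.180000, 1.023744) = -0.805521
  k2 = f(1.270000, 0.951247) = -0.652506
  u ← 1.023744 + (0.09/2)·(-0.805521 + (-0.652506)) = 0.958132
u(1.27) ≈ 0.9581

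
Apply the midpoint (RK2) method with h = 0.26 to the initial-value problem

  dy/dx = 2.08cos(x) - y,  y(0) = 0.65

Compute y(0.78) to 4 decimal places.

Midpoint: k1 = f(x_n, y_n); k2 = f(x_n + h/2, y_n + (h/2)·k1); y_{n+1} = y_n + h·k2.
x=0.000000, y=0.650000:
  k1 = f(0.000000, 0.650000) = 1.430000
  k2 = f(0.130000, 0.835900) = 1.226549
  y ← 0.650000 + 0.26·1.226549 = 0.968903
x=0.260000, y=0.968903:
  k1 = f(0.260000, 0.968903) = 1.041188
  k2 = f(0.390000, 1.104257) = 0.819554
  y ← 0.968903 + 0.26·0.819554 = 1.181987
x=0.520000, y=1.181987:
  k1 = f(0.520000, 1.181987) = 0.623077
  k2 = f(0.650000, 1.262987) = 0.392868
  y ← 1.181987 + 0.26·0.392868 = 1.284132
y(0.78) ≈ 1.2841

1.2841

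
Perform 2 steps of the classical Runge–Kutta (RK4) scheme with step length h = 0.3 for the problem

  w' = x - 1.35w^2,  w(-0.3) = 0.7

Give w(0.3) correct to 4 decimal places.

RK4: k1 = f(x_n, w_n); k2 = f(x_n + h/2, w_n + (h/2)·k1); k3 = f(x_n + h/2, w_n + (h/2)·k2); k4 = f(x_n + h, w_n + h·k3); w_{n+1} = w_n + (h/6)·(k1 + 2k2 + 2k3 + k4).
x=-0.300000, w=0.700000:
  k1 = f(-0.300000, 0.700000) = -0.961500
  k2 = f(-0.150000, 0.555775) = -0.566996
  k3 = f(-0.150000, 0.614951) = -0.660522
  k4 = f(0.000000, 0.501843) = -0.339993
  w ← 0.700000 + (0.3/6)·(k1 + 2k2 + 2k3 + k4) = 0.512174
x=0.000000, w=0.512174:
  k1 = f(0.000000, 0.512174) = -0.354134
  k2 = f(0.150000, 0.459053) = -0.134486
  k3 = f(0.150000, 0.492001) = -0.176787
  k4 = f(0.300000, 0.459137) = 0.015410
  w ← 0.512174 + (0.3/6)·(k1 + 2k2 + 2k3 + k4) = 0.464110
w(0.3) ≈ 0.4641

0.4641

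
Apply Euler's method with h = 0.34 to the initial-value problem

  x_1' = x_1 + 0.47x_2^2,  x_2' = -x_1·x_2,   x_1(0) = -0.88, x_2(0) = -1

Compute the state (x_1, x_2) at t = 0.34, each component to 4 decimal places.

-1.0194, -1.2992

Euler on (x_1,x_2): x_1_{n+1} = x_1_n + h·x_1', x_2_{n+1} = x_2_n + h·x_2'.
0.000000: (-0.880000, -1.000000); f=(-0.410000, -0.880000) → (-1.019400, -1.299200)
(x_1(0.34), x_2(0.34)) ≈ (-1.0194, -1.2992)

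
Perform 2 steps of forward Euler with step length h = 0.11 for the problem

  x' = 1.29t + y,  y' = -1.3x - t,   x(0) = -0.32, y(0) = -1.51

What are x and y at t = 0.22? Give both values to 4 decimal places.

-0.6316, -1.4068

Euler on (x,y): x_{n+1} = x_n + h·x', y_{n+1} = y_n + h·y'.
0.000000: (-0.320000, -1.510000); f=(-1.510000, 0.416000) → (-0.486100, -1.464240)
0.110000: (-0.486100, -1.464240); f=(-1.322340, 0.521930) → (-0.631557, -1.406828)
(x(0.22), y(0.22)) ≈ (-0.6316, -1.4068)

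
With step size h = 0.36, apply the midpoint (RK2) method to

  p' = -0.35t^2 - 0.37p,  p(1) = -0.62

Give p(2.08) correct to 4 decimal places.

-1.2225

Midpoint: k1 = f(t_n, p_n); k2 = f(t_n + h/2, p_n + (h/2)·k1); p_{n+1} = p_n + h·k2.
t=1.000000, p=-0.620000:
  k1 = f(1.000000, -0.620000) = -0.120600
  k2 = f(1.180000, -0.641708) = -0.249908
  p ← -0.620000 + 0.36·(-0.249908) = -0.709967
t=1.360000, p=-0.709967:
  k1 = f(1.360000, -0.709967) = -0.384672
  k2 = f(1.540000, -0.779208) = -0.541753
  p ← -0.709967 + 0.36·(-0.541753) = -0.904998
t=1.720000, p=-0.904998:
  k1 = f(1.720000, -0.904998) = -0.700591
  k2 = f(1.900000, -1.031104) = -0.881991
  p ← -0.904998 + 0.36·(-0.881991) = -1.222515
p(2.08) ≈ -1.2225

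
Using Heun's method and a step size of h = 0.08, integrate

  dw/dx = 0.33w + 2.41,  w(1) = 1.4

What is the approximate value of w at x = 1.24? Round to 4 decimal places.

Heun: k1 = f(x_n, w_n); k2 = f(x_n + h, w_n + h·k1); w_{n+1} = w_n + (h/2)·(k1 + k2).
x=1.000000, w=1.400000:
  k1 = f(1.000000, 1.400000) = 2.872000
  k2 = f(1.080000, 1.629760) = 2.947821
  w ← 1.400000 + (0.08/2)·(2.872000 + 2.947821) = 1.632793
x=1.080000, w=1.632793:
  k1 = f(1.080000, 1.632793) = 2.948822
  k2 = f(1.160000, 1.868699) = 3.026671
  w ← 1.632793 + (0.08/2)·(2.948822 + 3.026671) = 1.871813
x=1.160000, w=1.871813:
  k1 = f(1.160000, 1.871813) = 3.027698
  k2 = f(1.240000, 2.114028) = 3.107629
  w ← 1.871813 + (0.08/2)·(3.027698 + 3.107629) = 2.117226
w(1.24) ≈ 2.1172

2.1172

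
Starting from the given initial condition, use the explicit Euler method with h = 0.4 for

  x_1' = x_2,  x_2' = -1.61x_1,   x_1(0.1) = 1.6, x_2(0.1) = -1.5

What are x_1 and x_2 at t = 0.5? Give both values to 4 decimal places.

1.0000, -2.5304

Euler on (x_1,x_2): x_1_{n+1} = x_1_n + h·x_1', x_2_{n+1} = x_2_n + h·x_2'.
0.100000: (1.600000, -1.500000); f=(-1.500000, -2.576000) → (1.000000, -2.530400)
(x_1(0.5), x_2(0.5)) ≈ (1.0000, -2.5304)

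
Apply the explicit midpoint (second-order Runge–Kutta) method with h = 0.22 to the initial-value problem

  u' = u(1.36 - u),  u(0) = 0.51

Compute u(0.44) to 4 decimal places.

0.7101

Midpoint: k1 = f(s_n, u_n); k2 = f(s_n + h/2, u_n + (h/2)·k1); u_{n+1} = u_n + h·k2.
s=0.000000, u=0.510000:
  k1 = f(0.000000, 0.510000) = 0.433500
  k2 = f(0.110000, 0.557685) = 0.447439
  u ← 0.510000 + 0.22·0.447439 = 0.608437
s=0.220000, u=0.608437:
  k1 = f(0.220000, 0.608437) = 0.457279
  k2 = f(0.330000, 0.658737) = 0.461948
  u ← 0.608437 + 0.22·0.461948 = 0.710065
u(0.44) ≈ 0.7101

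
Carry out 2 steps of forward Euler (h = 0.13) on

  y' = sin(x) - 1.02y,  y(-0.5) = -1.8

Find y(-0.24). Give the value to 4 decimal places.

Euler: y_{n+1} = y_n + h·f(x_n, y_n).
x=-0.500000, y=-1.800000: f=1.356574 → y ← -1.800000 + 0.13·1.356574 = -1.623645
x=-0.370000, y=-1.623645: f=1.294503 → y ← -1.623645 + 0.13·1.294503 = -1.455360
y(-0.24) ≈ -1.4554

-1.4554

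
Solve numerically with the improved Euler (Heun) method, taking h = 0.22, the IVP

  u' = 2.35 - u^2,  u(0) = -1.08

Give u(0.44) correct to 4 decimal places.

-0.3282

Heun: k1 = f(x_n, u_n); k2 = f(x_n + h, u_n + h·k1); u_{n+1} = u_n + (h/2)·(k1 + k2).
x=0.000000, u=-1.080000:
  k1 = f(0.000000, -1.080000) = 1.183600
  k2 = f(0.220000, -0.819608) = 1.678243
  u ← -1.080000 + (0.22/2)·(1.183600 + 1.678243) = -0.765197
x=0.220000, u=-0.765197:
  k1 = f(0.220000, -0.765197) = 1.764473
  k2 = f(0.440000, -0.377013) = 2.207861
  u ← -0.765197 + (0.22/2)·(1.764473 + 2.207861) = -0.328241
u(0.44) ≈ -0.3282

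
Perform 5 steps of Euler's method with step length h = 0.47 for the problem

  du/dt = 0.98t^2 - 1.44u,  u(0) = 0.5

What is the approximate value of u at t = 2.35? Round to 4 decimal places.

Euler: u_{n+1} = u_n + h·f(t_n, u_n).
t=0.000000, u=0.500000: f=-0.720000 → u ← 0.500000 + 0.47·(-0.720000) = 0.161600
t=0.470000, u=0.161600: f=-0.016222 → u ← 0.161600 + 0.47·(-0.016222) = 0.153976
t=0.940000, u=0.153976: f=0.644203 → u ← 0.153976 + 0.47·0.644203 = 0.456751
t=1.410000, u=0.456751: f=1.290616 → u ← 0.456751 + 0.47·1.290616 = 1.063341
t=1.880000, u=1.063341: f=1.932501 → u ← 1.063341 + 0.47·1.932501 = 1.971616
u(2.35) ≈ 1.9716

1.9716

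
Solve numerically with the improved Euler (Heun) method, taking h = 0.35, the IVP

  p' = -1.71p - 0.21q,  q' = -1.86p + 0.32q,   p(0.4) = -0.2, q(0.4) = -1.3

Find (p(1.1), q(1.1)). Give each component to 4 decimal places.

0.0477, -1.5595

Heun on (p,q): k1 = f(x_n, state_n); k2 = f(x_n + h, state_n + h·k1); state_{n+1} = state_n + (h/2)·(k1 + k2).
0.400000: (-0.200000, -1.300000)
  k1 = (0.615000, -0.044000)
  predictor → (0.015250, -1.315400)
  k2 = (0.250157, -0.449293)
  → (-0.048598, -1.386326)
0.750000: (-0.048598, -1.386326)
  k1 = (0.374230, -0.353233)
  predictor → (0.082383, -1.509958)
  k2 = (0.176216, -0.636419)
  → (0.047731, -1.559515)
(p(1.1), q(1.1)) ≈ (0.0477, -1.5595)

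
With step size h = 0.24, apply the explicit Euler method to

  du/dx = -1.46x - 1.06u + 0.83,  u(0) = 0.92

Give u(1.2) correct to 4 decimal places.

0.1617

Euler: u_{n+1} = u_n + h·f(x_n, u_n).
x=0.000000, u=0.920000: f=-0.145200 → u ← 0.920000 + 0.24·(-0.145200) = 0.885152
x=0.240000, u=0.885152: f=-0.458661 → u ← 0.885152 + 0.24·(-0.458661) = 0.775073
x=0.480000, u=0.775073: f=-0.692378 → u ← 0.775073 + 0.24·(-0.692378) = 0.608903
x=0.720000, u=0.608903: f=-0.866637 → u ← 0.608903 + 0.24·(-0.866637) = 0.400910
x=0.960000, u=0.400910: f=-0.996564 → u ← 0.400910 + 0.24·(-0.996564) = 0.161734
u(1.2) ≈ 0.1617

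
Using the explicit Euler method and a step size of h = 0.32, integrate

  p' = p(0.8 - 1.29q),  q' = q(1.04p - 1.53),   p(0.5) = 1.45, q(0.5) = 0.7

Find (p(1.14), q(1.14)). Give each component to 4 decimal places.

Euler on (p,q): p_{n+1} = p_n + h·p', q_{n+1} = q_n + h·q'.
0.500000: (1.450000, 0.700000); f=(-0.149350, -0.015400) → (1.402208, 0.695072)
0.820000: (1.402208, 0.695072); f=(-0.135513, -0.049839) → (1.358844, 0.679123)
(p(1.14), q(1.14)) ≈ (1.3588, 0.6791)

1.3588, 0.6791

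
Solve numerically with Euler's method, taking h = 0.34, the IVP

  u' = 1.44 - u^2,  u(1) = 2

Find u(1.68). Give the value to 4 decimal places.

1.1854

Euler: u_{n+1} = u_n + h·f(x_n, u_n).
x=1.000000, u=2.000000: f=-2.560000 → u ← 2.000000 + 0.34·(-2.560000) = 1.129600
x=1.340000, u=1.129600: f=0.164004 → u ← 1.129600 + 0.34·0.164004 = 1.185361
u(1.68) ≈ 1.1854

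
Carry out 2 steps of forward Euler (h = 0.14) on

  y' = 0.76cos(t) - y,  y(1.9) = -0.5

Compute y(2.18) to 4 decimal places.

Euler: y_{n+1} = y_n + h·f(t_n, y_n).
t=1.900000, y=-0.500000: f=0.254300 → y ← -0.500000 + 0.14·0.254300 = -0.464398
t=2.040000, y=-0.464398: f=0.120744 → y ← -0.464398 + 0.14·0.120744 = -0.447494
y(2.18) ≈ -0.4475

-0.4475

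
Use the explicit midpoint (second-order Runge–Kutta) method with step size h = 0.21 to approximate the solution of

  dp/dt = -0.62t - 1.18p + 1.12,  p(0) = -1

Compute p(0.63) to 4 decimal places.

Midpoint: k1 = f(t_n, p_n); k2 = f(t_n + h/2, p_n + (h/2)·k1); p_{n+1} = p_n + h·k2.
t=0.000000, p=-1.000000:
  k1 = f(0.000000, -1.000000) = 2.300000
  k2 = f(0.105000, -0.758500) = 1.949930
  p ← -1.000000 + 0.21·1.949930 = -0.590515
t=0.210000, p=-0.590515:
  k1 = f(0.210000, -0.590515) = 1.686607
  k2 = f(0.315000, -0.413421) = 1.412537
  p ← -0.590515 + 0.21·1.412537 = -0.293882
t=0.420000, p=-0.293882:
  k1 = f(0.420000, -0.293882) = 1.206381
  k2 = f(0.525000, -0.167212) = 0.991810
  p ← -0.293882 + 0.21·0.991810 = -0.085602
p(0.63) ≈ -0.0856

-0.0856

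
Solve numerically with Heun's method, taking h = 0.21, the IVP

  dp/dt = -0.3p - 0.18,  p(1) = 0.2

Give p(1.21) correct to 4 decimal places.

0.1512

Heun: k1 = f(t_n, p_n); k2 = f(t_n + h, p_n + h·k1); p_{n+1} = p_n + (h/2)·(k1 + k2).
t=1.000000, p=0.200000:
  k1 = f(1.000000, 0.200000) = -0.240000
  k2 = f(1.210000, 0.149600) = -0.224880
  p ← 0.200000 + (0.21/2)·(-0.240000 + (-0.224880)) = 0.151188
p(1.21) ≈ 0.1512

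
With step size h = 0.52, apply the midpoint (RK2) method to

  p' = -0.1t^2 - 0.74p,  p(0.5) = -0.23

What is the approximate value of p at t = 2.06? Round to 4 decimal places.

Midpoint: k1 = f(t_n, p_n); k2 = f(t_n + h/2, p_n + (h/2)·k1); p_{n+1} = p_n + h·k2.
t=0.500000, p=-0.230000:
  k1 = f(0.500000, -0.230000) = 0.145200
  k2 = f(0.760000, -0.192248) = 0.084504
  p ← -0.230000 + 0.52·0.084504 = -0.186058
t=1.020000, p=-0.186058:
  k1 = f(1.020000, -0.186058) = 0.033643
  k2 = f(1.280000, -0.177311) = -0.032630
  p ← -0.186058 + 0.52·(-0.032630) = -0.203026
t=1.540000, p=-0.203026:
  k1 = f(1.540000, -0.203026) = -0.086921
  k2 = f(1.800000, -0.225625) = -0.157037
  p ← -0.203026 + 0.52·(-0.157037) = -0.284685
p(2.06) ≈ -0.2847

-0.2847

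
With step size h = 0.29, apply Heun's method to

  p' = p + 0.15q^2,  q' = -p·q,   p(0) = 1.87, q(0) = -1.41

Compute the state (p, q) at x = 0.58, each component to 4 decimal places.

Heun on (p,q): k1 = f(x_n, state_n); k2 = f(x_n + h, state_n + h·k1); state_{n+1} = state_n + (h/2)·(k1 + k2).
0.000000: (1.870000, -1.410000)
  k1 = (2.168215, 2.636700)
  predictor → (2.498782, -0.645357)
  k2 = (2.561255, 1.612607)
  → (2.555773, -0.793851)
0.290000: (2.555773, -0.793851)
  k1 = (2.650303, 2.028902)
  predictor → (3.324361, -0.205469)
  k2 = (3.330694, 0.683053)
  → (3.423018, -0.400617)
(p(0.58), q(0.58)) ≈ (3.4230, -0.4006)

3.4230, -0.4006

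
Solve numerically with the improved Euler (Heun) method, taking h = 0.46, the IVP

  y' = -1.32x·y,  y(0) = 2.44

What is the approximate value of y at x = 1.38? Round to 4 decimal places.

Heun: k1 = f(x_n, y_n); k2 = f(x_n + h, y_n + h·k1); y_{n+1} = y_n + (h/2)·(k1 + k2).
x=0.000000, y=2.440000:
  k1 = f(0.000000, 2.440000) = 0.000000
  k2 = f(0.460000, 2.440000) = -1.481568
  y ← 2.440000 + (0.46/2)·(0.000000 + (-1.481568)) = 2.099239
x=0.460000, y=2.099239:
  k1 = f(0.460000, 2.099239) = -1.274658
  k2 = f(0.920000, 1.512897) = -1.837262
  y ← 2.099239 + (0.46/2)·(-1.274658 + (-1.837262)) = 1.383498
x=0.920000, y=1.383498:
  k1 = f(0.920000, 1.383498) = -1.680120
  k2 = f(1.380000, 0.610643) = -1.112347
  y ← 1.383498 + (0.46/2)·(-1.680120 + (-1.112347)) = 0.741231
y(1.38) ≈ 0.7412

0.7412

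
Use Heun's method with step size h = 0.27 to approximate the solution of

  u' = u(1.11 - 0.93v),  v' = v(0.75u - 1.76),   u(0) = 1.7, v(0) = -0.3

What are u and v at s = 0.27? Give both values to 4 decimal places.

Heun on (u,v): k1 = f(s_n, state_n); k2 = f(s_n + h, state_n + h·k1); state_{n+1} = state_n + (h/2)·(k1 + k2).
0.000000: (1.700000, -0.300000)
  k1 = (2.361300, 0.145500)
  predictor → (2.337551, -0.260715)
  k2 = (3.161456, 0.001782)
  → (2.445572, -0.280117)
(u(0.27), v(0.27)) ≈ (2.4456, -0.2801)

2.4456, -0.2801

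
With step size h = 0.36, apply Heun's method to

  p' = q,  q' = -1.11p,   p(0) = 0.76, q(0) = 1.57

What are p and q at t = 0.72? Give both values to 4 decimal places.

1.5944, 0.5627

Heun on (p,q): k1 = f(t_n, state_n); k2 = f(t_n + h, state_n + h·k1); state_{n+1} = state_n + (h/2)·(k1 + k2).
0.000000: (0.760000, 1.570000)
  k1 = (1.570000, -0.843600)
  predictor → (1.325200, 1.266304)
  k2 = (1.266304, -1.470972)
  → (1.270535, 1.153377)
0.360000: (1.270535, 1.153377)
  k1 = (1.153377, -1.410294)
  predictor → (1.685750, 0.645671)
  k2 = (0.645671, -1.871183)
  → (1.594363, 0.562711)
(p(0.72), q(0.72)) ≈ (1.5944, 0.5627)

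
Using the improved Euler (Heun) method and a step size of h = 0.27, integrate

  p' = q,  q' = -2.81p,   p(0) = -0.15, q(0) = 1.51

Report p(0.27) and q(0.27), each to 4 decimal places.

Heun on (p,q): k1 = f(t_n, state_n); k2 = f(t_n + h, state_n + h·k1); state_{n+1} = state_n + (h/2)·(k1 + k2).
0.000000: (-0.150000, 1.510000)
  k1 = (1.510000, 0.421500)
  predictor → (0.257700, 1.623805)
  k2 = (1.623805, -0.724137)
  → (0.273064, 1.469144)
(p(0.27), q(0.27)) ≈ (0.2731, 1.4691)

0.2731, 1.4691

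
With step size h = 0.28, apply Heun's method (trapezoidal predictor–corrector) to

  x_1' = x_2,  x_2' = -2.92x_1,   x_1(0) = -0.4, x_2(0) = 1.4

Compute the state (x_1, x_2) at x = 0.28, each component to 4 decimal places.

0.0378, 1.5668

Heun on (x_1,x_2): k1 = f(x_n, state_n); k2 = f(x_n + h, state_n + h·k1); state_{n+1} = state_n + (h/2)·(k1 + k2).
0.000000: (-0.400000, 1.400000)
  k1 = (1.400000, 1.168000)
  predictor → (-0.008000, 1.727040)
  k2 = (1.727040, 0.023360)
  → (0.037786, 1.566790)
(x_1(0.28), x_2(0.28)) ≈ (0.0378, 1.5668)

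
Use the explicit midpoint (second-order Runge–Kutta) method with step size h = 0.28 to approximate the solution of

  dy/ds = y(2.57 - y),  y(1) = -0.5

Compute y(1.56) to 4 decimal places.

-3.2941

Midpoint: k1 = f(s_n, y_n); k2 = f(s_n + h/2, y_n + (h/2)·k1); y_{n+1} = y_n + h·k2.
s=1.000000, y=-0.500000:
  k1 = f(1.000000, -0.500000) = -1.535000
  k2 = f(1.140000, -0.714900) = -2.348375
  y ← -0.500000 + 0.28·(-2.348375) = -1.157545
s=1.280000, y=-1.157545:
  k1 = f(1.280000, -1.157545) = -4.314801
  k2 = f(1.420000, -1.761617) = -7.630651
  y ← -1.157545 + 0.28·(-7.630651) = -3.294127
y(1.56) ≈ -3.2941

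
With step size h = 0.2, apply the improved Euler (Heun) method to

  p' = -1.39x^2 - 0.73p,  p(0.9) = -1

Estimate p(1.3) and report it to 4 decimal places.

Heun: k1 = f(x_n, p_n); k2 = f(x_n + h, p_n + h·k1); p_{n+1} = p_n + (h/2)·(k1 + k2).
x=0.900000, p=-1.000000:
  k1 = f(0.900000, -1.000000) = -0.395900
  k2 = f(1.100000, -1.079180) = -0.894099
  p ← -1.000000 + (0.2/2)·(-0.395900 + (-0.894099)) = -1.129000
x=1.100000, p=-1.129000:
  k1 = f(1.100000, -1.129000) = -0.857730
  k2 = f(1.300000, -1.300546) = -1.399702
  p ← -1.129000 + (0.2/2)·(-0.857730 + (-1.399702)) = -1.354743
p(1.3) ≈ -1.3547

-1.3547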